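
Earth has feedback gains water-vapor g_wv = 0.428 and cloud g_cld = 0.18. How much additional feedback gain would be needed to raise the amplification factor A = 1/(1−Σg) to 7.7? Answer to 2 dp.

0.26

Current total gain = 0.608.
Target gain for A = 7.7: g* = 1 − 1/7.7 = 0.8701.
Additional gain needed = 0.8701 − 0.608 = 0.26.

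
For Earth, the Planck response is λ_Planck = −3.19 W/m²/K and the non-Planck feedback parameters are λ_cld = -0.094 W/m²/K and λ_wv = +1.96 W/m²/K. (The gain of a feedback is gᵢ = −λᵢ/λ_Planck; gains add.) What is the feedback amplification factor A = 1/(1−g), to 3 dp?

Convert to gains: g_cld = -0.094/3.19 = -0.02947; g_wv = 1.96/3.19 = 0.6144.
Total gain g = 0.58493.
A = 1/(1 − 0.58493) = 2.409.

2.409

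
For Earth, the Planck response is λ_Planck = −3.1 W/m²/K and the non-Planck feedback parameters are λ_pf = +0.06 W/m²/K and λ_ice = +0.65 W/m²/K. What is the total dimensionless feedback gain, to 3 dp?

0.229

Convert to gains: g_pf = 0.06/3.1 = 0.01935; g_ice = 0.65/3.1 = 0.2097.
Total gain g = 0.22905.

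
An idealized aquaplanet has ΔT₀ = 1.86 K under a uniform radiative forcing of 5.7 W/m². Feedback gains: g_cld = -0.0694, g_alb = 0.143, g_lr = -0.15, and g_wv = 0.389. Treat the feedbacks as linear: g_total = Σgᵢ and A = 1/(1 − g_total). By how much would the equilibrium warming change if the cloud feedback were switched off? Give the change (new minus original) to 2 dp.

Original: g = 0.3126, ΔT = 1.86/(1−0.3126) = 2.7058 K.
Without cloud: g' = 0.382, ΔT' = 1.86/(1−0.382) = 3.0097 K.
Change = 3.0097 − 2.7058 = 0.30 K.

0.30 K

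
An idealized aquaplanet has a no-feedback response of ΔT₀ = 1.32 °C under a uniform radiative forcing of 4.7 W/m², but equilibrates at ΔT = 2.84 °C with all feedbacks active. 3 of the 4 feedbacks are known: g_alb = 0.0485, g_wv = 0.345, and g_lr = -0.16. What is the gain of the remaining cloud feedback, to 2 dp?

Amplification A = ΔT/ΔT₀ = 2.84/1.32 = 2.152.
Total gain g = 1 − 1/A = 1 − 1/2.152 = 0.5353.
Known gains sum to 0.0485 + 0.345 − 0.16 = 0.2335.
g_cld = 0.5353 − 0.2335 = 0.30.

0.30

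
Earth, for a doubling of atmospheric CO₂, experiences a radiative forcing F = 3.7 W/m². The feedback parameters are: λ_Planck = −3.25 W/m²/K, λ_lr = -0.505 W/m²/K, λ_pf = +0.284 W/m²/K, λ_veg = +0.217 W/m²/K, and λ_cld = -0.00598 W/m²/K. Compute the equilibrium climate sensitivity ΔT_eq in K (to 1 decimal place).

1.1 K

Net feedback parameter λ = (−3.25) + (-0.505) + (+0.284) + (+0.217) + (-0.00598) = -3.25998 W/m²/K.
ΔT = −F/λ = −3.7/(-3.25998) = 1.1 K.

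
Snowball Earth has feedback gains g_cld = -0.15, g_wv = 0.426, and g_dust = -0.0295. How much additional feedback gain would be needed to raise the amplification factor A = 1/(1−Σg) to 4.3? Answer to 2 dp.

0.52

Current total gain = 0.2465.
Target gain for A = 4.3: g* = 1 − 1/4.3 = 0.7674.
Additional gain needed = 0.7674 − 0.2465 = 0.52.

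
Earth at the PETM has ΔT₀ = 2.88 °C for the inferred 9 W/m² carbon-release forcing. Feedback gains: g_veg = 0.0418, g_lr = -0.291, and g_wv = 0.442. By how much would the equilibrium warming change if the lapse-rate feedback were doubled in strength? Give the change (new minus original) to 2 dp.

Original: g = 0.1928, ΔT = 2.88/(1−0.1928) = 3.5679 °C.
With doubled lapse-rate: g' = -0.0982, ΔT' = 2.88/(1+0.0982) = 2.6225 °C.
Change = 2.6225 − 3.5679 = -0.95 °C.

-0.95 °C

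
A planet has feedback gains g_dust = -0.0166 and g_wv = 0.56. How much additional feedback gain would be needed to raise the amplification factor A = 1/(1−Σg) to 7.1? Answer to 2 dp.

0.32

Current total gain = 0.5434.
Target gain for A = 7.1: g* = 1 − 1/7.1 = 0.8592.
Additional gain needed = 0.8592 − 0.5434 = 0.32.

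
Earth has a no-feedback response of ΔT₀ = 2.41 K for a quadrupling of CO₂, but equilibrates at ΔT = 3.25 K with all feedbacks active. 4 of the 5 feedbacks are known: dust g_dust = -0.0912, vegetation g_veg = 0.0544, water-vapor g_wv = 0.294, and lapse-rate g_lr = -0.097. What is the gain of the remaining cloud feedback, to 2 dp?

0.10

Amplification A = ΔT/ΔT₀ = 3.25/2.41 = 1.349.
Total gain g = 1 − 1/A = 1 − 1/1.349 = 0.2587.
Known gains sum to -0.0912 + 0.0544 + 0.294 − 0.097 = 0.1602.
g_cld = 0.2587 − 0.1602 = 0.10.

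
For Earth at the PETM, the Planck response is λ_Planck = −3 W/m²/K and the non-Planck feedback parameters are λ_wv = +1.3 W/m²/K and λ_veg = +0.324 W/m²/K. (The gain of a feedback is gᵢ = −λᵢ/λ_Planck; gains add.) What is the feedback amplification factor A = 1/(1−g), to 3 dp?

Convert to gains: g_wv = 1.3/3 = 0.4333; g_veg = 0.324/3 = 0.108.
Total gain g = 0.5413.
A = 1/(1 − 0.5413) = 2.180.

2.180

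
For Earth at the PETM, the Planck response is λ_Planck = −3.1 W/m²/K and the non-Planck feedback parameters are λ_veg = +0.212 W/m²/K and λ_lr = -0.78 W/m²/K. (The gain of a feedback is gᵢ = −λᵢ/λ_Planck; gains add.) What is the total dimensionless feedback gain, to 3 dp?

Convert to gains: g_veg = 0.212/3.1 = 0.06839; g_lr = -0.78/3.1 = -0.2516.
Total gain g = -0.18321.

-0.183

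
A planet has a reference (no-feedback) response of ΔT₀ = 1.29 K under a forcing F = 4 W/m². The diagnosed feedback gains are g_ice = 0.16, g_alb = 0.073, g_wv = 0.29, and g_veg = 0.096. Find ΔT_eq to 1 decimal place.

Total gain g = 0.16 + 0.073 + 0.29 + 0.096 = 0.619.
Amplification A = 1/(1 − 0.619) = 2.625.
ΔT = 1.29 × 2.625 = 3.4 K.

3.4 K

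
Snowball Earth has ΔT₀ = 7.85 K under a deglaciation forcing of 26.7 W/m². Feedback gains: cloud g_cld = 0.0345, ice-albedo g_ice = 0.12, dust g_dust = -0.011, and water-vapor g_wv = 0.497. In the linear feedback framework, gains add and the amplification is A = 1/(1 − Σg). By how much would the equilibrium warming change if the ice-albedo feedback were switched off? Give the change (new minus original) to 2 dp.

Original: g = 0.6405, ΔT = 7.85/(1−0.6405) = 21.8359 K.
Without ice-albedo: g' = 0.5205, ΔT' = 7.85/(1−0.5205) = 16.3712 K.
Change = 16.3712 − 21.8359 = -5.46 K.

-5.46 K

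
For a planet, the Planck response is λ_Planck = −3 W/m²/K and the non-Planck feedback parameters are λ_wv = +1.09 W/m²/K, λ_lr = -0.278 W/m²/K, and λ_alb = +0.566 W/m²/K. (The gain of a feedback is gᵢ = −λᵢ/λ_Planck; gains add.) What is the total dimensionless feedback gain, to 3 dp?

0.459

Convert to gains: g_wv = 1.09/3 = 0.3633; g_lr = -0.278/3 = -0.09267; g_alb = 0.566/3 = 0.1887.
Total gain g = 0.45933.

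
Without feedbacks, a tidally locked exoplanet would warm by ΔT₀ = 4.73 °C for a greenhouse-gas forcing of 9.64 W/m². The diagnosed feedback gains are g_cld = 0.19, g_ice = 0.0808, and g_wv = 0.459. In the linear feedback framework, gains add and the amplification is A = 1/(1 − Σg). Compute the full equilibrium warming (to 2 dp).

Total gain g = 0.19 + 0.0808 + 0.459 = 0.7298.
Amplification A = 1/(1 − 0.7298) = 3.701.
ΔT = 4.73 × 3.701 = 17.51 °C.

17.51 °C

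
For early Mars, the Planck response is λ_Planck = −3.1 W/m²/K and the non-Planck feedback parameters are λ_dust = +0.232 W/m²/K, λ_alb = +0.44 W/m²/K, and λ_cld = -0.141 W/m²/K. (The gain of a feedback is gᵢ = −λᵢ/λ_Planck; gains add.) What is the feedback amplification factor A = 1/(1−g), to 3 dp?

1.207

Convert to gains: g_dust = 0.232/3.1 = 0.07484; g_alb = 0.44/3.1 = 0.1419; g_cld = -0.141/3.1 = -0.04548.
Total gain g = 0.17126.
A = 1/(1 − 0.17126) = 1.207.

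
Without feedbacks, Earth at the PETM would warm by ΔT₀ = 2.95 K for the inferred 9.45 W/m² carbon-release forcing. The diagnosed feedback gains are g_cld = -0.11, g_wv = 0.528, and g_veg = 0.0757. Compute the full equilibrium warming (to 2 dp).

5.83 K

Total gain g = -0.11 + 0.528 + 0.0757 = 0.4937.
Amplification A = 1/(1 − 0.4937) = 1.975.
ΔT = 2.95 × 1.975 = 5.83 K.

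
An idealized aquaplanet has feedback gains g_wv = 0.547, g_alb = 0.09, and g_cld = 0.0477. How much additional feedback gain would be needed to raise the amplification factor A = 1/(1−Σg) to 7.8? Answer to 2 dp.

0.19

Current total gain = 0.6847.
Target gain for A = 7.8: g* = 1 − 1/7.8 = 0.8718.
Additional gain needed = 0.8718 − 0.6847 = 0.19.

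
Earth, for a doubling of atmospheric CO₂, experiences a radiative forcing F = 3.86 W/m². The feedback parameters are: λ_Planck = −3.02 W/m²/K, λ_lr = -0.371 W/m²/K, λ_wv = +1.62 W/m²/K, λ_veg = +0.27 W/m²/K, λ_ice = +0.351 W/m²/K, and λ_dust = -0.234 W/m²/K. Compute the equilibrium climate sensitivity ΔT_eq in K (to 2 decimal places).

2.79 K

Net feedback parameter λ = (−3.02) + (-0.371) + (+1.62) + (+0.27) + (+0.351) + (-0.234) = -1.384 W/m²/K.
ΔT = −F/λ = −3.86/(-1.384) = 2.79 K.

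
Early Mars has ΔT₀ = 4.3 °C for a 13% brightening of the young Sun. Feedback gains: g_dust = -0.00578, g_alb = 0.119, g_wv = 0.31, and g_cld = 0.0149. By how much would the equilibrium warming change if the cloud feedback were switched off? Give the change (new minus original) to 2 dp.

-0.20 °C

Original: g = 0.43812, ΔT = 4.3/(1−0.43812) = 7.6529 °C.
Without cloud: g' = 0.42322, ΔT' = 4.3/(1−0.42322) = 7.4552 °C.
Change = 7.4552 − 7.6529 = -0.20 °C.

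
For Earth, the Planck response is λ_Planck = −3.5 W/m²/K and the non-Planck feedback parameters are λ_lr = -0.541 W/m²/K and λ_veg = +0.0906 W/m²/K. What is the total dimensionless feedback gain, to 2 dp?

-0.13

Convert to gains: g_lr = -0.541/3.5 = -0.1546; g_veg = 0.0906/3.5 = 0.02589.
Total gain g = -0.12871.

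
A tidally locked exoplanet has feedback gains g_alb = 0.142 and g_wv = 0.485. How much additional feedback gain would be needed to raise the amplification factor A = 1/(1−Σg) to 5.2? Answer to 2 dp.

Current total gain = 0.627.
Target gain for A = 5.2: g* = 1 − 1/5.2 = 0.8077.
Additional gain needed = 0.8077 − 0.627 = 0.18.

0.18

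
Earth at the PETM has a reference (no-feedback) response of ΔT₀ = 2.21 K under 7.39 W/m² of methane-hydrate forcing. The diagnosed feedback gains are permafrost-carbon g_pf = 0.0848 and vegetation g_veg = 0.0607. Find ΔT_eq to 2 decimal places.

Total gain g = 0.0848 + 0.0607 = 0.1455.
Amplification A = 1/(1 − 0.1455) = 1.17.
ΔT = 2.21 × 1.17 = 2.59 K.

2.59 K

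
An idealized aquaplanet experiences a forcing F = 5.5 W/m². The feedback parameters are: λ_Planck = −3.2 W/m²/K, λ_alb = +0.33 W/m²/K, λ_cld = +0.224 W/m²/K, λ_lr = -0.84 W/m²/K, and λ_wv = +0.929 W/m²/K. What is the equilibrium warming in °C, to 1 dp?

2.2 °C

Net feedback parameter λ = (−3.2) + (+0.33) + (+0.224) + (-0.84) + (+0.929) = -2.557 W/m²/K.
ΔT = −F/λ = −5.5/(-2.557) = 2.2 °C.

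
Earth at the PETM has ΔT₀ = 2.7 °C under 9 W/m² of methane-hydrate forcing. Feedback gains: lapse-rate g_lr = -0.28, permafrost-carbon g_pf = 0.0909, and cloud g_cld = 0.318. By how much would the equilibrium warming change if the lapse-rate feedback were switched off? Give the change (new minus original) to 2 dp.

Original: g = 0.1289, ΔT = 2.7/(1−0.1289) = 3.0995 °C.
Without lapse-rate: g' = 0.4089, ΔT' = 2.7/(1−0.4089) = 4.5678 °C.
Change = 4.5678 − 3.0995 = 1.47 °C.

1.47 °C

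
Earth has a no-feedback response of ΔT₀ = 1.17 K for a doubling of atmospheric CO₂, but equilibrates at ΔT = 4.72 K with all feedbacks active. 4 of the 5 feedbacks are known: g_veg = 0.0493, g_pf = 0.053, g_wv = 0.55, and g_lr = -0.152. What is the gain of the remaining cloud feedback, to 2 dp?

0.25

Amplification A = ΔT/ΔT₀ = 4.72/1.17 = 4.034.
Total gain g = 1 − 1/A = 1 − 1/4.034 = 0.7521.
Known gains sum to 0.0493 + 0.053 + 0.55 − 0.152 = 0.5003.
g_cld = 0.7521 − 0.5003 = 0.25.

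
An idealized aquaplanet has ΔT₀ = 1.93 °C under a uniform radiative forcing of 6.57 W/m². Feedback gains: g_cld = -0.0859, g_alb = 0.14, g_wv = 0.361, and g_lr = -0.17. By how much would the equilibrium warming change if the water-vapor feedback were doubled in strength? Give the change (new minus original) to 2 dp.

Original: g = 0.2451, ΔT = 1.93/(1−0.2451) = 2.5566 °C.
With doubled water-vapor: g' = 0.6061, ΔT' = 1.93/(1−0.6061) = 4.8997 °C.
Change = 4.8997 − 2.5566 = 2.34 °C.

2.34 °C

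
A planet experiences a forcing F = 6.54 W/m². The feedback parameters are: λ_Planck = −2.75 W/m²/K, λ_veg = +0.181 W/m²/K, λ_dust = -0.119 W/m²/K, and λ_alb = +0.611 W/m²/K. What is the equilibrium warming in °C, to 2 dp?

Net feedback parameter λ = (−2.75) + (+0.181) + (-0.119) + (+0.611) = -2.077 W/m²/K.
ΔT = −F/λ = −6.54/(-2.077) = 3.15 °C.

3.15 °C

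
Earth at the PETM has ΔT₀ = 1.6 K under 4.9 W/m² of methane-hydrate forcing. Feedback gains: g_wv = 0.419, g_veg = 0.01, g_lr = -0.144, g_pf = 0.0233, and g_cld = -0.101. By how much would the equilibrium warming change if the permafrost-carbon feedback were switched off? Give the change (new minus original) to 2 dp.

-0.06 K

Original: g = 0.2073, ΔT = 1.6/(1−0.2073) = 2.0184 K.
Without permafrost-carbon: g' = 0.184, ΔT' = 1.6/(1−0.184) = 1.9608 K.
Change = 1.9608 − 2.0184 = -0.06 K.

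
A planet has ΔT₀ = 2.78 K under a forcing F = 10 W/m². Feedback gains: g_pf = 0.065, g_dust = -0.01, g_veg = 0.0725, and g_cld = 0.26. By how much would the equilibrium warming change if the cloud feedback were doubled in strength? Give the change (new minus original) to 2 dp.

Original: g = 0.3875, ΔT = 2.78/(1−0.3875) = 4.5388 K.
With doubled cloud: g' = 0.6475, ΔT' = 2.78/(1−0.6475) = 7.8865 K.
Change = 7.8865 − 4.5388 = 3.35 K.

3.35 K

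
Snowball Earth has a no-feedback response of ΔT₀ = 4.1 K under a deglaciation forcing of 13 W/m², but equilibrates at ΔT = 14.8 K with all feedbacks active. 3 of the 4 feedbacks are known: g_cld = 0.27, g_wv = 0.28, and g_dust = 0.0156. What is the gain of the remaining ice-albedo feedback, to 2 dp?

0.16

Amplification A = ΔT/ΔT₀ = 14.8/4.1 = 3.61.
Total gain g = 1 − 1/A = 1 − 1/3.61 = 0.723.
Known gains sum to 0.27 + 0.28 + 0.0156 = 0.5656.
g_ice = 0.723 − 0.5656 = 0.16.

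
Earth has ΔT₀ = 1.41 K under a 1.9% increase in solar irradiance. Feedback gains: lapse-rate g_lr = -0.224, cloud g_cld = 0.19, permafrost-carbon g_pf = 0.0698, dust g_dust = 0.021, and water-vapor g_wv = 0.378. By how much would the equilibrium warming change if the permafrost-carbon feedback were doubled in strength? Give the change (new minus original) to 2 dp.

Original: g = 0.4348, ΔT = 1.41/(1−0.4348) = 2.4947 K.
With doubled permafrost-carbon: g' = 0.5046, ΔT' = 1.41/(1−0.5046) = 2.8462 K.
Change = 2.8462 − 2.4947 = 0.35 K.

0.35 K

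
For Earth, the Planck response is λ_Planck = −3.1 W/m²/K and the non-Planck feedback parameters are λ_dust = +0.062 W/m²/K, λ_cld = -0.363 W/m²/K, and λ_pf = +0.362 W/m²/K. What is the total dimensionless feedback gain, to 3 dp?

0.020

Convert to gains: g_dust = 0.062/3.1 = 0.02; g_cld = -0.363/3.1 = -0.1171; g_pf = 0.362/3.1 = 0.1168.
Total gain g = 0.0197.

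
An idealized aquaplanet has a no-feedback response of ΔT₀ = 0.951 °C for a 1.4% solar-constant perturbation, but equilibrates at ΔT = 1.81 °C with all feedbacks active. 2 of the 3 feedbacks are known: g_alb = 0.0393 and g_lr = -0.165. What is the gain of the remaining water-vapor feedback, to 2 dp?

Amplification A = ΔT/ΔT₀ = 1.81/0.951 = 1.903.
Total gain g = 1 − 1/A = 1 − 1/1.903 = 0.4745.
Known gains sum to 0.0393 − 0.165 = -0.1257.
g_wv = 0.4745 + 0.1257 = 0.60.

0.60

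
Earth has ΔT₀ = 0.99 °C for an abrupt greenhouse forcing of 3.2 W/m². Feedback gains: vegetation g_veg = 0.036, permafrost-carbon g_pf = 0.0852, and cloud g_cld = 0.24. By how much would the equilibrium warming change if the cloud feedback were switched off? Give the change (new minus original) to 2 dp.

-0.42 °C

Original: g = 0.3612, ΔT = 0.99/(1−0.3612) = 1.5498 °C.
Without cloud: g' = 0.1212, ΔT' = 0.99/(1−0.1212) = 1.1265 °C.
Change = 1.1265 − 1.5498 = -0.42 °C.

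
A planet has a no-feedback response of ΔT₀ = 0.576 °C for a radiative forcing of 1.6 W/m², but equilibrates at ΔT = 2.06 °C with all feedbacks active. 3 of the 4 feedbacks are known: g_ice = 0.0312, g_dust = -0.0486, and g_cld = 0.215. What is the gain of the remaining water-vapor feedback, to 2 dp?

Amplification A = ΔT/ΔT₀ = 2.06/0.576 = 3.576.
Total gain g = 1 − 1/A = 1 − 1/3.576 = 0.7204.
Known gains sum to 0.0312 − 0.0486 + 0.215 = 0.1976.
g_wv = 0.7204 − 0.1976 = 0.52.

0.52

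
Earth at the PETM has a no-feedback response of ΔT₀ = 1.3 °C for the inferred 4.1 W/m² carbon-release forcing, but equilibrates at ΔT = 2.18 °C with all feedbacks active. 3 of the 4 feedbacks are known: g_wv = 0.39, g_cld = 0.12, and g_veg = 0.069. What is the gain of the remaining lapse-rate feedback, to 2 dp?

Amplification A = ΔT/ΔT₀ = 2.18/1.3 = 1.677.
Total gain g = 1 − 1/A = 1 − 1/1.677 = 0.4037.
Known gains sum to 0.39 + 0.12 + 0.069 = 0.579.
g_lr = 0.4037 − 0.579 = -0.18.

-0.18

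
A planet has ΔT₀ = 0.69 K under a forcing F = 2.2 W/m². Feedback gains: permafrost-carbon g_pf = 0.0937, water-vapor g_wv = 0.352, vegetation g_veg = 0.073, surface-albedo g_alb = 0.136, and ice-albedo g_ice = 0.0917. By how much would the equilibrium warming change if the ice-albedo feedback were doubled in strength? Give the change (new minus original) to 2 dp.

1.54 K

Original: g = 0.7464, ΔT = 0.69/(1−0.7464) = 2.7208 K.
With doubled ice-albedo: g' = 0.8381, ΔT' = 0.69/(1−0.8381) = 4.2619 K.
Change = 4.2619 − 2.7208 = 1.54 K.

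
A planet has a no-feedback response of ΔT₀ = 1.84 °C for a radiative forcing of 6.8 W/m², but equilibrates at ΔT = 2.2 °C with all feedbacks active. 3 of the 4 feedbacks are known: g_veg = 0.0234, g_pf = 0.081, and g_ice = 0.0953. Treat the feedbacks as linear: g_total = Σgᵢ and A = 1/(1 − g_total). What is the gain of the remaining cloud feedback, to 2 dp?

Amplification A = ΔT/ΔT₀ = 2.2/1.84 = 1.196.
Total gain g = 1 − 1/A = 1 − 1/1.196 = 0.1639.
Known gains sum to 0.0234 + 0.081 + 0.0953 = 0.1997.
g_cld = 0.1639 − 0.1997 = -0.04.

-0.04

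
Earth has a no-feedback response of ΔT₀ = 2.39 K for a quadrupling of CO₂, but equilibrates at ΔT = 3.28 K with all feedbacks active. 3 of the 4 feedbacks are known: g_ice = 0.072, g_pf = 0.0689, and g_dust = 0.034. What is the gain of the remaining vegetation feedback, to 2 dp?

Amplification A = ΔT/ΔT₀ = 3.28/2.39 = 1.372.
Total gain g = 1 − 1/A = 1 − 1/1.372 = 0.2711.
Known gains sum to 0.072 + 0.0689 + 0.034 = 0.1749.
g_veg = 0.2711 − 0.1749 = 0.10.

0.10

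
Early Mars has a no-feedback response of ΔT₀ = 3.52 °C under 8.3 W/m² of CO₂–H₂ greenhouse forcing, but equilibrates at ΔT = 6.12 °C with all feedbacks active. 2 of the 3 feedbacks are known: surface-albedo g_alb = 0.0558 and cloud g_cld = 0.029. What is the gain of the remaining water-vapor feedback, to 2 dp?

0.34

Amplification A = ΔT/ΔT₀ = 6.12/3.52 = 1.739.
Total gain g = 1 − 1/A = 1 − 1/1.739 = 0.425.
Known gains sum to 0.0558 + 0.029 = 0.0848.
g_wv = 0.425 − 0.0848 = 0.34.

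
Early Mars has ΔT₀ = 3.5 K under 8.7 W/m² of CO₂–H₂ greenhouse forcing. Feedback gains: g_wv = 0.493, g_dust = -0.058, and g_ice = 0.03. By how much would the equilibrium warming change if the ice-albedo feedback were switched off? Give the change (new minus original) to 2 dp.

-0.35 K

Original: g = 0.465, ΔT = 3.5/(1−0.465) = 6.5421 K.
Without ice-albedo: g' = 0.435, ΔT' = 3.5/(1−0.435) = 6.1947 K.
Change = 6.1947 − 6.5421 = -0.35 K.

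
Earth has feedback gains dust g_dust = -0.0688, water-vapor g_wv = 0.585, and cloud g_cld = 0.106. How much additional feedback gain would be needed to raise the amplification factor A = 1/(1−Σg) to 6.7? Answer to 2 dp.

0.23

Current total gain = 0.6222.
Target gain for A = 6.7: g* = 1 − 1/6.7 = 0.8507.
Additional gain needed = 0.8507 − 0.6222 = 0.23.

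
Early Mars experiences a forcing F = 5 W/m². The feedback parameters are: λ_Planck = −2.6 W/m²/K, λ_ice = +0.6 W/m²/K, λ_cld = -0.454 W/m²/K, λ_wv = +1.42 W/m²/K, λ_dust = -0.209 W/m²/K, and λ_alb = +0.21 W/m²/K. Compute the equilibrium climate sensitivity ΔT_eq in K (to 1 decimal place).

4.8 K

Net feedback parameter λ = (−2.6) + (+0.6) + (-0.454) + (+1.42) + (-0.209) + (+0.21) = -1.033 W/m²/K.
ΔT = −F/λ = −5/(-1.033) = 4.8 K.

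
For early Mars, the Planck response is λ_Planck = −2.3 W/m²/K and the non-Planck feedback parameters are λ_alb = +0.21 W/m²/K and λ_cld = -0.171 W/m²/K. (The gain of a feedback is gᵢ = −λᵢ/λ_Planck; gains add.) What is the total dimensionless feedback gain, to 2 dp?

Convert to gains: g_alb = 0.21/2.3 = 0.0913; g_cld = -0.171/2.3 = -0.07435.
Total gain g = 0.01695.

0.02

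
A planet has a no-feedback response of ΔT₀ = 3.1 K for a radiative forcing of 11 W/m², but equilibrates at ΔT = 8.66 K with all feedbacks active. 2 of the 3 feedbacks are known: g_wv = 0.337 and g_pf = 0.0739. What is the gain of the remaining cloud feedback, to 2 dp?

0.23

Amplification A = ΔT/ΔT₀ = 8.66/3.1 = 2.794.
Total gain g = 1 − 1/A = 1 − 1/2.794 = 0.6421.
Known gains sum to 0.337 + 0.0739 = 0.4109.
g_cld = 0.6421 − 0.4109 = 0.23.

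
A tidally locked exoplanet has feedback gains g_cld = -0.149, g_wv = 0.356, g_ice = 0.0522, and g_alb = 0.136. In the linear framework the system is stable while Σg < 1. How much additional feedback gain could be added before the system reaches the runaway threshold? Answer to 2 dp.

Current total gain = -0.149 + 0.356 + 0.0522 + 0.136 = 0.3952.
Margin to runaway = 1 − 0.3952 = 0.60.

0.60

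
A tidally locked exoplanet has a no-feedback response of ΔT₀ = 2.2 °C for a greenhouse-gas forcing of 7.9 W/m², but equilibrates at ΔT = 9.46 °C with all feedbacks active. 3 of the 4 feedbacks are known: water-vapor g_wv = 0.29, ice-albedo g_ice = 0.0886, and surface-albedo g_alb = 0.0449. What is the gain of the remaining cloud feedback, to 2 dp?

0.34

Amplification A = ΔT/ΔT₀ = 9.46/2.2 = 4.3.
Total gain g = 1 − 1/A = 1 − 1/4.3 = 0.7674.
Known gains sum to 0.29 + 0.0886 + 0.0449 = 0.4235.
g_cld = 0.7674 − 0.4235 = 0.34.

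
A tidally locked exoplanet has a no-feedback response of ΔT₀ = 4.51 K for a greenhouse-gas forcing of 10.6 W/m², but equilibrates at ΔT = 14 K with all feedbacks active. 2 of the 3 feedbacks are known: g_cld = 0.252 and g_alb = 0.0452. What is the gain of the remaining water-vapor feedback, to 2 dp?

Amplification A = ΔT/ΔT₀ = 14/4.51 = 3.104.
Total gain g = 1 − 1/A = 1 − 1/3.104 = 0.6778.
Known gains sum to 0.252 + 0.0452 = 0.2972.
g_wv = 0.6778 − 0.2972 = 0.38.

0.38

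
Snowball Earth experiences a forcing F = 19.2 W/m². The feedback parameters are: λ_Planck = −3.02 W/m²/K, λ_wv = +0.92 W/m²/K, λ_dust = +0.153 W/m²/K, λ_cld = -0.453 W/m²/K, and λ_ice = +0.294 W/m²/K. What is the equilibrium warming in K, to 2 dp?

9.12 K

Net feedback parameter λ = (−3.02) + (+0.92) + (+0.153) + (-0.453) + (+0.294) = -2.106 W/m²/K.
ΔT = −F/λ = −19.2/(-2.106) = 9.12 K.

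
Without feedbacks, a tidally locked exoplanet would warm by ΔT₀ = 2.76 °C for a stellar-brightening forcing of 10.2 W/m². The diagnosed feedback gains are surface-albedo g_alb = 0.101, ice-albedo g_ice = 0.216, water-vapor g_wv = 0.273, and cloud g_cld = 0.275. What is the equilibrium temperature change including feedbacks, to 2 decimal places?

20.44 °C

Total gain g = 0.101 + 0.216 + 0.273 + 0.275 = 0.865.
Amplification A = 1/(1 − 0.865) = 7.407.
ΔT = 2.76 × 7.407 = 20.44 °C.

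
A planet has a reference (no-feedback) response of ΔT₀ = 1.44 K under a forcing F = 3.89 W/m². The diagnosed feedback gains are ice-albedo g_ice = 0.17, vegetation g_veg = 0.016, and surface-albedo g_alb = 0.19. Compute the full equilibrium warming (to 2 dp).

Total gain g = 0.17 + 0.016 + 0.19 = 0.376.
Amplification A = 1/(1 − 0.376) = 1.603.
ΔT = 1.44 × 1.603 = 2.31 K.

2.31 K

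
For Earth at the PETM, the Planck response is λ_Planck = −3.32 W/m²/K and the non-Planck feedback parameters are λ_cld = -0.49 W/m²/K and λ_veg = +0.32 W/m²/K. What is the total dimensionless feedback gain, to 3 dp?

Convert to gains: g_cld = -0.49/3.32 = -0.1476; g_veg = 0.32/3.32 = 0.09639.
Total gain g = -0.05121.

-0.051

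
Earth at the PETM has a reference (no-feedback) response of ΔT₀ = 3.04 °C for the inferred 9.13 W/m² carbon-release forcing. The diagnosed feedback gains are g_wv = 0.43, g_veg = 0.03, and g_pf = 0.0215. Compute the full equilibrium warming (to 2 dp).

5.86 °C

Total gain g = 0.43 + 0.03 + 0.0215 = 0.4815.
Amplification A = 1/(1 − 0.4815) = 1.929.
ΔT = 3.04 × 1.929 = 5.86 °C.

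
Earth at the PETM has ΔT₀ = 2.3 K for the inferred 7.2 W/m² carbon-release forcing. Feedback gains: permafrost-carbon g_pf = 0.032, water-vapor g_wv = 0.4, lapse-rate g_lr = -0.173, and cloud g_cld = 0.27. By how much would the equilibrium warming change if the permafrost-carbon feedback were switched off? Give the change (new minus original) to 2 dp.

Original: g = 0.529, ΔT = 2.3/(1−0.529) = 4.8832 K.
Without permafrost-carbon: g' = 0.497, ΔT' = 2.3/(1−0.497) = 4.5726 K.
Change = 4.5726 − 4.8832 = -0.31 K.

-0.31 K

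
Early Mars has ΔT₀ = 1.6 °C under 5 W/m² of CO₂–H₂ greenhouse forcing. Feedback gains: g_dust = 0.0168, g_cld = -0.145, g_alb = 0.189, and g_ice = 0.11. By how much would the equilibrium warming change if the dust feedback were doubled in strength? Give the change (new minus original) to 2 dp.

0.04 °C

Original: g = 0.1708, ΔT = 1.6/(1−0.1708) = 1.9296 °C.
With doubled dust: g' = 0.1876, ΔT' = 1.6/(1−0.1876) = 1.9695 °C.
Change = 1.9695 − 1.9296 = 0.04 °C.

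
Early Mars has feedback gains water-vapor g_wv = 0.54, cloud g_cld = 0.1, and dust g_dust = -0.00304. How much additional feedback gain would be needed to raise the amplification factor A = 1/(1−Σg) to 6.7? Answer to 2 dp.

Current total gain = 0.63696.
Target gain for A = 6.7: g* = 1 − 1/6.7 = 0.8507.
Additional gain needed = 0.8507 − 0.63696 = 0.21.

0.21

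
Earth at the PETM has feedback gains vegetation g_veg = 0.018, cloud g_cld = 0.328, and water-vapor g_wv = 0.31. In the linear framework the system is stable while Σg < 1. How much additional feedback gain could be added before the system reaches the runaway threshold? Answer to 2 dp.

0.34

Current total gain = 0.018 + 0.328 + 0.31 = 0.656.
Margin to runaway = 1 − 0.656 = 0.34.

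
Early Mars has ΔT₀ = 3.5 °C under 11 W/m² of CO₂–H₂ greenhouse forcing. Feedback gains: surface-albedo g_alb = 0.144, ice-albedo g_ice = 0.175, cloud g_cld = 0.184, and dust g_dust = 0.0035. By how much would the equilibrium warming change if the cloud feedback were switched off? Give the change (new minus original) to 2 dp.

-1.93 °C

Original: g = 0.5065, ΔT = 3.5/(1−0.5065) = 7.0922 °C.
Without cloud: g' = 0.3225, ΔT' = 3.5/(1−0.3225) = 5.1661 °C.
Change = 5.1661 − 7.0922 = -1.93 °C.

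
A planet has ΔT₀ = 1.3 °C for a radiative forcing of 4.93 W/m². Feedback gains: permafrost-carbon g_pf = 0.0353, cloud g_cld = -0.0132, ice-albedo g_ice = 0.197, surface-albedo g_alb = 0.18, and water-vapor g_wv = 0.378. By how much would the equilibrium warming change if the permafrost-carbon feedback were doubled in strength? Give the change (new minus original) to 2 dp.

1.10 °C

Original: g = 0.7771, ΔT = 1.3/(1−0.7771) = 5.8322 °C.
With doubled permafrost-carbon: g' = 0.8124, ΔT' = 1.3/(1−0.8124) = 6.9296 °C.
Change = 6.9296 − 5.8322 = 1.10 °C.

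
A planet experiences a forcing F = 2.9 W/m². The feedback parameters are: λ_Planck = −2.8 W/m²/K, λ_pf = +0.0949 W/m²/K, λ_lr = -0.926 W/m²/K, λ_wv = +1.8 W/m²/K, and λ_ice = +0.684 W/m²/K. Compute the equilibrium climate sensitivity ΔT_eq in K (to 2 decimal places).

2.53 K

Net feedback parameter λ = (−2.8) + (+0.0949) + (-0.926) + (+1.8) + (+0.684) = -1.1471 W/m²/K.
ΔT = −F/λ = −2.9/(-1.1471) = 2.53 K.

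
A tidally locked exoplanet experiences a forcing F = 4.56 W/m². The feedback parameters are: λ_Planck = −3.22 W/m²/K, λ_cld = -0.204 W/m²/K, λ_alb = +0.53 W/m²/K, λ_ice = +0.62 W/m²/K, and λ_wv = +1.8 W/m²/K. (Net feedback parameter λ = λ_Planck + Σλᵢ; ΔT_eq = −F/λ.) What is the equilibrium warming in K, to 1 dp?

Net feedback parameter λ = (−3.22) + (-0.204) + (+0.53) + (+0.62) + (+1.8) = -0.474 W/m²/K.
ΔT = −F/λ = −4.56/(-0.474) = 9.6 K.

9.6 K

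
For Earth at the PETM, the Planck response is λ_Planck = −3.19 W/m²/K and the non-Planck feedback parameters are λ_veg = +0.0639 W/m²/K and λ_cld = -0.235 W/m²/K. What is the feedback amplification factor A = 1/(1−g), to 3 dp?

Convert to gains: g_veg = 0.0639/3.19 = 0.02003; g_cld = -0.235/3.19 = -0.07367.
Total gain g = -0.05364.
A = 1/(1 + 0.05364) = 0.949.

0.949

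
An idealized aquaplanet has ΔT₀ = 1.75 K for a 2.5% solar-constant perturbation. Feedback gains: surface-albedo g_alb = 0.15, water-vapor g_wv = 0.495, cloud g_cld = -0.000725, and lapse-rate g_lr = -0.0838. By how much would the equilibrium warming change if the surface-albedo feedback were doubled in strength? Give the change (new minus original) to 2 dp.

Original: g = 0.560475, ΔT = 1.75/(1−0.560475) = 3.9816 K.
With doubled surface-albedo: g' = 0.710475, ΔT' = 1.75/(1−0.710475) = 6.0444 K.
Change = 6.0444 − 3.9816 = 2.06 K.

2.06 K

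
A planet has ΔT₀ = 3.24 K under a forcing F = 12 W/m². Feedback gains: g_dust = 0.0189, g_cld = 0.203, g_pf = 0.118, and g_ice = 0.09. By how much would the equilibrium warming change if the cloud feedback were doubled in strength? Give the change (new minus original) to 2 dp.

3.14 K

Original: g = 0.4299, ΔT = 3.24/(1−0.4299) = 5.6832 K.
With doubled cloud: g' = 0.6329, ΔT' = 3.24/(1−0.6329) = 8.8259 K.
Change = 8.8259 − 5.6832 = 3.14 K.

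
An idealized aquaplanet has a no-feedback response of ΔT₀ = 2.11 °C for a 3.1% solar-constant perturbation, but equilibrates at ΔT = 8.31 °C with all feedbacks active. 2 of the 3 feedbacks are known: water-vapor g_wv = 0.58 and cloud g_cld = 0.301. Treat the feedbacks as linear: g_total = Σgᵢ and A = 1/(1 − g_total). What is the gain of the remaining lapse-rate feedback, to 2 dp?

Amplification A = ΔT/ΔT₀ = 8.31/2.11 = 3.938.
Total gain g = 1 − 1/A = 1 − 1/3.938 = 0.7461.
Known gains sum to 0.58 + 0.301 = 0.881.
g_lr = 0.7461 − 0.881 = -0.13.

-0.13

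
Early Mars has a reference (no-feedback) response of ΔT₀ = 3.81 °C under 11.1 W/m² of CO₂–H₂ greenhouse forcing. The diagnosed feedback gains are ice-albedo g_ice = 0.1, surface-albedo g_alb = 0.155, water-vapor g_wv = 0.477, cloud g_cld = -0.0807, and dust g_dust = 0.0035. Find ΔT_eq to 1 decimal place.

Total gain g = 0.1 + 0.155 + 0.477 − 0.0807 + 0.0035 = 0.6548.
Amplification A = 1/(1 − 0.6548) = 2.897.
ΔT = 3.81 × 2.897 = 11.0 °C.

11.0 °C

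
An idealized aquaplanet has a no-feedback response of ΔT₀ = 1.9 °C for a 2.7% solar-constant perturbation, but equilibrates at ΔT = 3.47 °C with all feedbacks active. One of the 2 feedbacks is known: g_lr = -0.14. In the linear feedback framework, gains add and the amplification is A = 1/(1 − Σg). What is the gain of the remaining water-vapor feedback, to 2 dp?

0.59

Amplification A = ΔT/ΔT₀ = 3.47/1.9 = 1.826.
Total gain g = 1 − 1/A = 1 − 1/1.826 = 0.4524.
The known gain is -0.14.
g_wv = 0.4524 + 0.14 = 0.59.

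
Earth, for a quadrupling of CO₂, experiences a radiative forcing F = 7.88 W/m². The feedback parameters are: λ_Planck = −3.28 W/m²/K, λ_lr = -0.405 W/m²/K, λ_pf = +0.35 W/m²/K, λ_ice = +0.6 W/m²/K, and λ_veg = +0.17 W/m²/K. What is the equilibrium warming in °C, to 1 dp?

3.1 °C

Net feedback parameter λ = (−3.28) + (-0.405) + (+0.35) + (+0.6) + (+0.17) = -2.565 W/m²/K.
ΔT = −F/λ = −7.88/(-2.565) = 3.1 °C.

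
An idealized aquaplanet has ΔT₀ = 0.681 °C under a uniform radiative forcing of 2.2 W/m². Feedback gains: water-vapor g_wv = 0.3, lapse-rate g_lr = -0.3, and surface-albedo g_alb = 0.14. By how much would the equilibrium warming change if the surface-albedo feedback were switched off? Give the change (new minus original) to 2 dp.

Original: g = 0.14, ΔT = 0.681/(1−0.14) = 0.7919 °C.
Without surface-albedo: g' = 0, ΔT' = 0.681/(1−0) = 0.6810 °C.
Change = 0.6810 − 0.7919 = -0.11 °C.

-0.11 °C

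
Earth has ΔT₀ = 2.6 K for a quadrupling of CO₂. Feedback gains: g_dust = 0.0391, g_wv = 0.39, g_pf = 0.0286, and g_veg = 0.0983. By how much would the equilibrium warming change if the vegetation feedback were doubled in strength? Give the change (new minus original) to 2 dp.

Original: g = 0.556, ΔT = 2.6/(1−0.556) = 5.8559 K.
With doubled vegetation: g' = 0.6543, ΔT' = 2.6/(1−0.6543) = 7.5210 K.
Change = 7.5210 − 5.8559 = 1.67 K.

1.67 K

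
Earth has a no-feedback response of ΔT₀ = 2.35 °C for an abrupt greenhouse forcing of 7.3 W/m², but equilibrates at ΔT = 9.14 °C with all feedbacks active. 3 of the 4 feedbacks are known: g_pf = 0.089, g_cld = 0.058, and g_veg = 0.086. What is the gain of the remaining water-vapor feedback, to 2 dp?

Amplification A = ΔT/ΔT₀ = 9.14/2.35 = 3.889.
Total gain g = 1 − 1/A = 1 − 1/3.889 = 0.7429.
Known gains sum to 0.089 + 0.058 + 0.086 = 0.233.
g_wv = 0.7429 − 0.233 = 0.51.

0.51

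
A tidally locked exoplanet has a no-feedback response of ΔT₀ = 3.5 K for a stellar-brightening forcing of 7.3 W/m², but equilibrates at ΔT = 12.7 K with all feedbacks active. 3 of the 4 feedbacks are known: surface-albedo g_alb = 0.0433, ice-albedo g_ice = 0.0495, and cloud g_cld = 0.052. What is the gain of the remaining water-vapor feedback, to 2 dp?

0.58

Amplification A = ΔT/ΔT₀ = 12.7/3.5 = 3.629.
Total gain g = 1 − 1/A = 1 − 1/3.629 = 0.7244.
Known gains sum to 0.0433 + 0.0495 + 0.052 = 0.1448.
g_wv = 0.7244 − 0.1448 = 0.58.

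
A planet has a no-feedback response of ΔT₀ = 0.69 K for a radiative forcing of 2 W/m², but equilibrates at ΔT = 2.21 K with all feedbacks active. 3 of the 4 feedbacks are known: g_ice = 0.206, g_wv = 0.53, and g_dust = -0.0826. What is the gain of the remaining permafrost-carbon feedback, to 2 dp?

0.03

Amplification A = ΔT/ΔT₀ = 2.21/0.69 = 3.203.
Total gain g = 1 − 1/A = 1 − 1/3.203 = 0.6878.
Known gains sum to 0.206 + 0.53 − 0.0826 = 0.6534.
g_pf = 0.6878 − 0.6534 = 0.03.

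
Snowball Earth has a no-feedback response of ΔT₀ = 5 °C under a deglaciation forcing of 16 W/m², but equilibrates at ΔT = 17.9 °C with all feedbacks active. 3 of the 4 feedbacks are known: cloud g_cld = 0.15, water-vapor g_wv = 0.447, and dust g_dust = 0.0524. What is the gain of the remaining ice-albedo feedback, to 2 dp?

Amplification A = ΔT/ΔT₀ = 17.9/5 = 3.58.
Total gain g = 1 − 1/A = 1 − 1/3.58 = 0.7207.
Known gains sum to 0.15 + 0.447 + 0.0524 = 0.6494.
g_ice = 0.7207 − 0.6494 = 0.07.

0.07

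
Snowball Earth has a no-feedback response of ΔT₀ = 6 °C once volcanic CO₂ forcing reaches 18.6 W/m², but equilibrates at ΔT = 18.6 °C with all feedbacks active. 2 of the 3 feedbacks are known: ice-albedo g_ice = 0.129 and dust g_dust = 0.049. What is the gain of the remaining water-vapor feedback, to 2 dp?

Amplification A = ΔT/ΔT₀ = 18.6/6 = 3.1.
Total gain g = 1 − 1/A = 1 − 1/3.1 = 0.6774.
Known gains sum to 0.129 + 0.049 = 0.178.
g_wv = 0.6774 − 0.178 = 0.50.

0.50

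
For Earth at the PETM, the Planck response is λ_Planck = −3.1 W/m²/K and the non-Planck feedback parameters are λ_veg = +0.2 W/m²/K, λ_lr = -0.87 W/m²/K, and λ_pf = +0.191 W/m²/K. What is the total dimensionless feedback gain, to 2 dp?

-0.15

Convert to gains: g_veg = 0.2/3.1 = 0.06452; g_lr = -0.87/3.1 = -0.2806; g_pf = 0.191/3.1 = 0.06161.
Total gain g = -0.15447.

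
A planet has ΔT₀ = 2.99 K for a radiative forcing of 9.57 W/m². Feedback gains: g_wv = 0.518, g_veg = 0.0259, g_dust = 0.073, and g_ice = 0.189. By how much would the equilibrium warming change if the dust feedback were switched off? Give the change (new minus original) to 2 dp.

-4.21 K

Original: g = 0.8059, ΔT = 2.99/(1−0.8059) = 15.4044 K.
Without dust: g' = 0.7329, ΔT' = 2.99/(1−0.7329) = 11.1943 K.
Change = 11.1943 − 15.4044 = -4.21 K.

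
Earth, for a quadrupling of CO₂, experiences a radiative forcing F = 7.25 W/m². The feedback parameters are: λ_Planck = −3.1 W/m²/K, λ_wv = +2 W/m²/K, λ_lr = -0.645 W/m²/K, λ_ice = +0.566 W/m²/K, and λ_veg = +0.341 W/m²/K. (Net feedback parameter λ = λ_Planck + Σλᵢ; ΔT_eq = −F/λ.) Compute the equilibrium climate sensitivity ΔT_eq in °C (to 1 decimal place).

8.7 °C

Net feedback parameter λ = (−3.1) + (+2) + (-0.645) + (+0.566) + (+0.341) = -0.838 W/m²/K.
ΔT = −F/λ = −7.25/(-0.838) = 8.7 °C.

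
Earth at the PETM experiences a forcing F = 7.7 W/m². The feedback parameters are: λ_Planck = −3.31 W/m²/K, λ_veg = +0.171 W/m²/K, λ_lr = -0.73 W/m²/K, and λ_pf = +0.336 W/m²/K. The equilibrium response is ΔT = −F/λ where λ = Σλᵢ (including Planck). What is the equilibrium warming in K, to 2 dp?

2.18 K

Net feedback parameter λ = (−3.31) + (+0.171) + (-0.73) + (+0.336) = -3.533 W/m²/K.
ΔT = −F/λ = −7.7/(-3.533) = 2.18 K.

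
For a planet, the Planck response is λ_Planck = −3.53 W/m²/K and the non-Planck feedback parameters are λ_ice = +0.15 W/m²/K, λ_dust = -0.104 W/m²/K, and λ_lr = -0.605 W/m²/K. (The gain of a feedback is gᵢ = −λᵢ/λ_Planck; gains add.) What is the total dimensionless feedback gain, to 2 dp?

Convert to gains: g_ice = 0.15/3.53 = 0.04249; g_dust = -0.104/3.53 = -0.02946; g_lr = -0.605/3.53 = -0.1714.
Total gain g = -0.15837.

-0.16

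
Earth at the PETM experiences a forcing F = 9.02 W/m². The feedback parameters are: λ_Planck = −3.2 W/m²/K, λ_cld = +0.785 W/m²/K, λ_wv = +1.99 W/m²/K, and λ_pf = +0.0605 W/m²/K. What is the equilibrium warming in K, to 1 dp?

24.7 K

Net feedback parameter λ = (−3.2) + (+0.785) + (+1.99) + (+0.0605) = -0.3645 W/m²/K.
ΔT = −F/λ = −9.02/(-0.3645) = 24.7 K.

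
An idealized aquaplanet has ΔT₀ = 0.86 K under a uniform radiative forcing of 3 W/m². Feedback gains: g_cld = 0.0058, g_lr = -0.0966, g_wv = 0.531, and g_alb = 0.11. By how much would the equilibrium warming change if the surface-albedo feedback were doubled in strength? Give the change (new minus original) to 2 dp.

Original: g = 0.5502, ΔT = 0.86/(1−0.5502) = 1.9120 K.
With doubled surface-albedo: g' = 0.6602, ΔT' = 0.86/(1−0.6602) = 2.5309 K.
Change = 2.5309 − 1.9120 = 0.62 K.

0.62 K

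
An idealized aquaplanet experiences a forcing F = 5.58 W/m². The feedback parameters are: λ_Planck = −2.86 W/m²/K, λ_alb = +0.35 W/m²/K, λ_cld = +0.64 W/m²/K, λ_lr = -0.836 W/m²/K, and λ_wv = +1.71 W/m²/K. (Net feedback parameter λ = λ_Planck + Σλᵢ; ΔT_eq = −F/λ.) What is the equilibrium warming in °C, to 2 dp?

Net feedback parameter λ = (−2.86) + (+0.35) + (+0.64) + (-0.836) + (+1.71) = -0.996 W/m²/K.
ΔT = −F/λ = −5.58/(-0.996) = 5.60 °C.

5.60 °C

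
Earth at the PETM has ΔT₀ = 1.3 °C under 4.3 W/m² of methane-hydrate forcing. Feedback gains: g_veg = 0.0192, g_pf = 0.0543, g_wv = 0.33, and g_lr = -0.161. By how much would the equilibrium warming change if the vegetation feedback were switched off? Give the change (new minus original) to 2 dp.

-0.04 °C

Original: g = 0.2425, ΔT = 1.3/(1−0.2425) = 1.7162 °C.
Without vegetation: g' = 0.2233, ΔT' = 1.3/(1−0.2233) = 1.6737 °C.
Change = 1.6737 − 1.7162 = -0.04 °C.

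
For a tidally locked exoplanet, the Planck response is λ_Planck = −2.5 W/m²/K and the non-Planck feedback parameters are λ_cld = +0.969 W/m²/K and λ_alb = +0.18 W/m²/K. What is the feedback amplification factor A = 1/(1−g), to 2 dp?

Convert to gains: g_cld = 0.969/2.5 = 0.3876; g_alb = 0.18/2.5 = 0.072.
Total gain g = 0.4596.
A = 1/(1 − 0.4596) = 1.85.

1.85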